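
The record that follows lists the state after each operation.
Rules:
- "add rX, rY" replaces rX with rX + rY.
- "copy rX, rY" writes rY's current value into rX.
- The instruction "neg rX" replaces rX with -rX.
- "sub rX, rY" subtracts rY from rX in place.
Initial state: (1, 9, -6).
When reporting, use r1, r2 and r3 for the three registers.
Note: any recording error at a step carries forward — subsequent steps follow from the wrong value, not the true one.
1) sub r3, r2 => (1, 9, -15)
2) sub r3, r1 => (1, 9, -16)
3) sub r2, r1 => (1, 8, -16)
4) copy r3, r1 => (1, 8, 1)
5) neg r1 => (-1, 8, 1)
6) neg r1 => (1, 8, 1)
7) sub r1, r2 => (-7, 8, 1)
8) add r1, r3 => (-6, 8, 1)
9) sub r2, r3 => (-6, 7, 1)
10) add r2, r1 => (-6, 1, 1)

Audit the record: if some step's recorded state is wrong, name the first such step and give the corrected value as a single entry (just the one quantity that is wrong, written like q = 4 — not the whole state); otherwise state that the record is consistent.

no error

step 1: r3 = -6 - 9 = -15 -> matches
step 2: r3 = -15 - 1 = -16 -> verified
step 3: r2 = 9 - 1 = 8 -> in agreement
step 4: r3 = 1 -> in agreement
step 5: r1 = -(1) = -1 -> checks out
step 6: r1 = -(-1) = 1 -> verified
step 7: r1 = 1 - 8 = -7 -> same as recorded
step 8: r1 = -7 + 1 = -6 -> exactly as logged
step 9: r2 = 8 - 1 = 7 -> no discrepancy
step 10: r2 = 7 + -6 = 1 -> no discrepancy
All steps check out; nothing to correct.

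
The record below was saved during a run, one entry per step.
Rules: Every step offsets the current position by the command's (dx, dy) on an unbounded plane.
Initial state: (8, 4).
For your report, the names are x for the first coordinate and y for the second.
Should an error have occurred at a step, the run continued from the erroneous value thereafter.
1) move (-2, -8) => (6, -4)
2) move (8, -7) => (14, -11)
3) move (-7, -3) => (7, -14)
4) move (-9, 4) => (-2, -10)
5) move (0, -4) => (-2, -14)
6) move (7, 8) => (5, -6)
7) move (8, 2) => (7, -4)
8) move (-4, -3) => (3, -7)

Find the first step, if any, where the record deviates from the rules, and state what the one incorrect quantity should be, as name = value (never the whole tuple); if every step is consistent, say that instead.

1. x = 8 + (-2) = 6, y = 4 + (-8) = -4 (exactly as logged)
2. x = 6 + (8) = 14, y = -4 + (-7) = -11 (consistent with the record)
3. x = 14 + (-7) = 7, y = -11 + (-3) = -14 (verified)
4. x = 7 + (-9) = -2, y = -14 + (4) = -10 (same as recorded)
5. x = -2 + (0) = -2, y = -10 + (-4) = -14 (agrees with the record)
6. x = -2 + (7) = 5, y = -14 + (8) = -6 (confirmed correct)
7. x = 5 + (8) = 13, y = -6 + (2) = -4 (the recorded entry deviates here)
First incorrect step: 7; the correct value is x = 13.

step 7, x = 13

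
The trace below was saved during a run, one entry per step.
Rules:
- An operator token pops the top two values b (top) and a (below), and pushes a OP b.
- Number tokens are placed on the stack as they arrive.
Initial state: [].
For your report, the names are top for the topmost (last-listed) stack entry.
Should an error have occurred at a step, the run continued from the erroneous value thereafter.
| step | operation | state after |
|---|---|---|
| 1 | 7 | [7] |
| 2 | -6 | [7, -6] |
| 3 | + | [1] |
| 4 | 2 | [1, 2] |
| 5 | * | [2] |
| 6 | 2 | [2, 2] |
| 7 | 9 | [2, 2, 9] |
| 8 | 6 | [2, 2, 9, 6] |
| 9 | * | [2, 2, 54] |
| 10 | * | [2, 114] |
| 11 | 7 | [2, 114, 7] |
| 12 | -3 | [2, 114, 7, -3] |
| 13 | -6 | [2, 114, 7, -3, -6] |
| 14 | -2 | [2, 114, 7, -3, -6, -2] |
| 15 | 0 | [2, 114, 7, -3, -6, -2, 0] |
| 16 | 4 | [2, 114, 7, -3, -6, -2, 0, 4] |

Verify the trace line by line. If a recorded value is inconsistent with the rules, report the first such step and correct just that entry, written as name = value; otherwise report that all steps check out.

step 10, top = 108

step 1: push 7: top = 7 -> in agreement
step 2: push -6: top = -6 -> in agreement
step 3: 7 + -6 = 1 -> consistent with the trace
step 4: push 2: top = 2 -> confirmed correct
step 5: 1 * 2 = 2 -> exactly as logged
step 6: push 2: top = 2 -> no discrepancy
step 7: push 9: top = 9 -> confirmed correct
step 8: push 6: top = 6 -> matches
step 9: 9 * 6 = 54 -> verified
step 10: 2 * 54 = 108 -> a discrepancy with the trace
First deviation found at step 10; the corrected entry is top = 108.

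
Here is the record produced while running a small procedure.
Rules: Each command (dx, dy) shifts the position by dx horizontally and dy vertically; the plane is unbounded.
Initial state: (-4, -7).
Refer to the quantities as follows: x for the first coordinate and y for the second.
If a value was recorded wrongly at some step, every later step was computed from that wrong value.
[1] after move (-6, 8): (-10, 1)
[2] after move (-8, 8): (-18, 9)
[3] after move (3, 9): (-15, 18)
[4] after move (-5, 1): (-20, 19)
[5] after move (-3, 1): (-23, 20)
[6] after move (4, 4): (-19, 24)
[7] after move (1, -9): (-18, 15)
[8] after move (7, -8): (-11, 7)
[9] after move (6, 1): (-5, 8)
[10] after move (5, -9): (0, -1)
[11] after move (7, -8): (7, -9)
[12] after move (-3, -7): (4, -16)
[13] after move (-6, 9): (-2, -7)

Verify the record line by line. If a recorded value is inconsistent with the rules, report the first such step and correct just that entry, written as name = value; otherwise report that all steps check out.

step 1: x = -4 + (-6) = -10, y = -7 + (8) = 1 -> verified
step 2: x = -10 + (-8) = -18, y = 1 + (8) = 9 -> agrees with the record
step 3: x = -18 + (3) = -15, y = 9 + (9) = 18 -> matches
step 4: x = -15 + (-5) = -20, y = 18 + (1) = 19 -> agrees with the record
step 5: x = -20 + (-3) = -23, y = 19 + (1) = 20 -> checks out
step 6: x = -23 + (4) = -19, y = 20 + (4) = 24 -> no discrepancy
step 7: x = -19 + (1) = -18, y = 24 + (-9) = 15 -> confirmed correct
step 8: x = -18 + (7) = -11, y = 15 + (-8) = 7 -> checks out
step 9: x = -11 + (6) = -5, y = 7 + (1) = 8 -> matches
step 10: x = -5 + (5) = 0, y = 8 + (-9) = -1 -> no discrepancy
step 11: x = 0 + (7) = 7, y = -1 + (-8) = -9 -> in agreement
step 12: x = 7 + (-3) = 4, y = -9 + (-7) = -16 -> verified
step 13: x = 4 + (-6) = -2, y = -16 + (9) = -7 -> same as recorded
No step deviates from the rules.

no error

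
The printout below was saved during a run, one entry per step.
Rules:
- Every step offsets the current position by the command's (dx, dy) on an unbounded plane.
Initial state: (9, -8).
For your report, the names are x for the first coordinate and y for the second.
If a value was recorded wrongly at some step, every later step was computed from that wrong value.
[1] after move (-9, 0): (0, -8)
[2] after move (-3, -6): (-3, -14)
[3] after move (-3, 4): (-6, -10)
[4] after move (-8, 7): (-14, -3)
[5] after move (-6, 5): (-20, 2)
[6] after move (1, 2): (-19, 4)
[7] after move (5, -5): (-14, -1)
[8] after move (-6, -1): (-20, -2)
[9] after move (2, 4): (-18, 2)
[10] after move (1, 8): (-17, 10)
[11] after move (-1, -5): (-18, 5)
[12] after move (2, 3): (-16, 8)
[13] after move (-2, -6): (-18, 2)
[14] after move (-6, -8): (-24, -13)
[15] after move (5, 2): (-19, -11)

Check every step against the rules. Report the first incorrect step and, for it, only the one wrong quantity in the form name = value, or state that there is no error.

Step 1: x = 9 + (-9) = 0, y = -8 + (0) = -8 — no discrepancy.
Step 2: x = 0 + (-3) = -3, y = -8 + (-6) = -14 — exactly as logged.
Step 3: x = -3 + (-3) = -6, y = -14 + (4) = -10 — verified.
Step 4: x = -6 + (-8) = -14, y = -10 + (7) = -3 — agrees with the printout.
Step 5: x = -14 + (-6) = -20, y = -3 + (5) = 2 — no discrepancy.
Step 6: x = -20 + (1) = -19, y = 2 + (2) = 4 — matches.
Step 7: x = -19 + (5) = -14, y = 4 + (-5) = -1 — exactly as logged.
Step 8: x = -14 + (-6) = -20, y = -1 + (-1) = -2 — same as recorded.
Step 9: x = -20 + (2) = -18, y = -2 + (4) = 2 — same as recorded.
Step 10: x = -18 + (1) = -17, y = 2 + (8) = 10 — no discrepancy.
Step 11: x = -17 + (-1) = -18, y = 10 + (-5) = 5 — exactly as logged.
Step 12: x = -18 + (2) = -16, y = 5 + (3) = 8 — checks out.
Step 13: x = -16 + (-2) = -18, y = 8 + (-6) = 2 — matches.
Step 14: x = -18 + (-6) = -24, y = 2 + (-8) = -6 — not what was recorded.
Conclusion: step 14 carries the first error; the entry should be y = -6.

step 14, y = -6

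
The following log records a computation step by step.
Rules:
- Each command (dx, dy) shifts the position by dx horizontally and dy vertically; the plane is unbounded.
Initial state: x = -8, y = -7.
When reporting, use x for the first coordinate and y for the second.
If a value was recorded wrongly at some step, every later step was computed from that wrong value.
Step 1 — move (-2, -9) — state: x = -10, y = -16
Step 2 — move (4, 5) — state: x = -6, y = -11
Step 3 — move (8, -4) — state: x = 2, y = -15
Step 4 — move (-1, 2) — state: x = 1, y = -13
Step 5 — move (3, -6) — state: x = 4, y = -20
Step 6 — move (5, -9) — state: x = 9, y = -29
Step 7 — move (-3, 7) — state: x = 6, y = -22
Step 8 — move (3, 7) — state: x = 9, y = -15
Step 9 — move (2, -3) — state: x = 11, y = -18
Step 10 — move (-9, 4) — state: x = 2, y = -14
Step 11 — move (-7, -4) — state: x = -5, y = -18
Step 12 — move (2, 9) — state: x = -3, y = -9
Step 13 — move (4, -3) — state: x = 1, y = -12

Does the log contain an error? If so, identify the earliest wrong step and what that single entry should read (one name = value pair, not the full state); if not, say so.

Recomputing the run from the initial state:
step 1: x = -10, y = -16
step 2: x = -6, y = -11
step 3: x = 2, y = -15
step 4: x = 1, y = -13
step 5: x = 4, y = -19
step 6: x = 9, y = -28
step 7: x = 6, y = -21
step 8: x = 9, y = -14
step 9: x = 11, y = -17
step 10: x = 2, y = -13
step 11: x = -5, y = -17
step 12: x = -3, y = -8
step 13: x = 1, y = -11
The first disagreement with the log is at step 5, where the value should be y = -19.

step 5, y = -19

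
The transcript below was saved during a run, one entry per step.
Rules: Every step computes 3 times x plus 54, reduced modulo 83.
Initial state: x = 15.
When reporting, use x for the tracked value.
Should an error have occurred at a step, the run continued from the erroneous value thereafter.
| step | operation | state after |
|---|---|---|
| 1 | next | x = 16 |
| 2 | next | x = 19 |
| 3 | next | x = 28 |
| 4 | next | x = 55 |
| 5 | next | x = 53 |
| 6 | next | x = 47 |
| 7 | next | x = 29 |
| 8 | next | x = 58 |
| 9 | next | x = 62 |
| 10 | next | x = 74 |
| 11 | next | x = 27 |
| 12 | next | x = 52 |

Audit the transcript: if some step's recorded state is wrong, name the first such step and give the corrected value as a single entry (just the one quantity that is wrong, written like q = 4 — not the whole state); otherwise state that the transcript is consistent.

no error

1. x = (3*15 + 54) mod 83 = 16 (checks out)
2. x = (3*16 + 54) mod 83 = 19 (exactly as logged)
3. x = (3*19 + 54) mod 83 = 28 (same as recorded)
4. x = (3*28 + 54) mod 83 = 55 (verified)
5. x = (3*55 + 54) mod 83 = 53 (checks out)
6. x = (3*53 + 54) mod 83 = 47 (same as recorded)
7. x = (3*47 + 54) mod 83 = 29 (in agreement)
8. x = (3*29 + 54) mod 83 = 58 (checks out)
9. x = (3*58 + 54) mod 83 = 62 (exactly as logged)
10. x = (3*62 + 54) mod 83 = 74 (agrees with the transcript)
11. x = (3*74 + 54) mod 83 = 27 (consistent with the transcript)
12. x = (3*27 + 54) mod 83 = 52 (in agreement)
Every step is consistent.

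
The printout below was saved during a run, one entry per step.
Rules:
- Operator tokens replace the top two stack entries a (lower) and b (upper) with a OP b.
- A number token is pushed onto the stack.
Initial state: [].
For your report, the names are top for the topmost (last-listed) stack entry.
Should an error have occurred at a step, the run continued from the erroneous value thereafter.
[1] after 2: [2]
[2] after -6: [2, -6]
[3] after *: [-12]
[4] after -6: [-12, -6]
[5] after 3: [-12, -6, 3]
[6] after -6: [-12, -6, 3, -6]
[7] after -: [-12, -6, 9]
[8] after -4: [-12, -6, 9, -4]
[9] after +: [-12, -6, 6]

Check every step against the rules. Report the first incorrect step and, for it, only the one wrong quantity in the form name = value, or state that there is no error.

step 9, top = 5

1. push 2: top = 2 (matches)
2. push -6: top = -6 (agrees with the printout)
3. 2 * -6 = -12 (in agreement)
4. push -6: top = -6 (exactly as logged)
5. push 3: top = 3 (checks out)
6. push -6: top = -6 (verified)
7. 3 - -6 = 9 (agrees with the printout)
8. push -4: top = -4 (checks out)
9. 9 + -4 = 5 (the printout disagrees here)
First incorrect step: 9; the correct value is top = 5.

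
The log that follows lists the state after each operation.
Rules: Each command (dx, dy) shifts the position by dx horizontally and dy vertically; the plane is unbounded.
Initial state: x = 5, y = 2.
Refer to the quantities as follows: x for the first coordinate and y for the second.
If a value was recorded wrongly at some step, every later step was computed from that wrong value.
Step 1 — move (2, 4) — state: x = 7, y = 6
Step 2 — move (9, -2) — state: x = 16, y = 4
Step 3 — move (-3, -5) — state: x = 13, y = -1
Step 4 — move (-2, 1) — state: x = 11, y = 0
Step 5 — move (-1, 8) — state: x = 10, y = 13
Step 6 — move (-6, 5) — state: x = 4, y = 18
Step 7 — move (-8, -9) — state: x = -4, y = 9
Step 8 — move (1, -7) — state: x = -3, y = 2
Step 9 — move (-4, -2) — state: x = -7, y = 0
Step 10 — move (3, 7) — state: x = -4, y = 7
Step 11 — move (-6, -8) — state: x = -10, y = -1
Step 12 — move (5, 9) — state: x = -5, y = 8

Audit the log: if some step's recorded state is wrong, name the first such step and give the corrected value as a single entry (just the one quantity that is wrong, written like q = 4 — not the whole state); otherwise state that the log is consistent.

1. x = 5 + (2) = 7, y = 2 + (4) = 6 (same as recorded)
2. x = 7 + (9) = 16, y = 6 + (-2) = 4 (same as recorded)
3. x = 16 + (-3) = 13, y = 4 + (-5) = -1 (exactly as logged)
4. x = 13 + (-2) = 11, y = -1 + (1) = 0 (in agreement)
5. x = 11 + (-1) = 10, y = 0 + (8) = 8 (a discrepancy with the log)
The audit stops at step 5: the recorded entry is wrong and should be y = 8.

step 5, y = 8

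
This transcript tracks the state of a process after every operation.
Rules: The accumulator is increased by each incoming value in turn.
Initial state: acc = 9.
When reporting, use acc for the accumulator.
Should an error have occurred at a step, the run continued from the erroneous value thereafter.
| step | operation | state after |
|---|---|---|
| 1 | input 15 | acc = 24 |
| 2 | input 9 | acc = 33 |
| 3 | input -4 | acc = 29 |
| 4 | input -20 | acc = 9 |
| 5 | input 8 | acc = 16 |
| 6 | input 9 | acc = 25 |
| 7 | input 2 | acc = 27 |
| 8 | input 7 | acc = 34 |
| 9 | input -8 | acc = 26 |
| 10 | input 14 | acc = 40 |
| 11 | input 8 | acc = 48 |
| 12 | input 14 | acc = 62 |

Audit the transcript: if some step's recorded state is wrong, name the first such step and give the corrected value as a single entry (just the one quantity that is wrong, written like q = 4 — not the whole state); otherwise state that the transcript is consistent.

Recomputing the run from the initial state:
step 1: acc = 24
step 2: acc = 33
step 3: acc = 29
step 4: acc = 9
step 5: acc = 17
step 6: acc = 26
step 7: acc = 28
step 8: acc = 35
step 9: acc = 27
step 10: acc = 41
step 11: acc = 49
step 12: acc = 63
The first disagreement with the transcript is at step 5, where the value should be acc = 17.

step 5, acc = 17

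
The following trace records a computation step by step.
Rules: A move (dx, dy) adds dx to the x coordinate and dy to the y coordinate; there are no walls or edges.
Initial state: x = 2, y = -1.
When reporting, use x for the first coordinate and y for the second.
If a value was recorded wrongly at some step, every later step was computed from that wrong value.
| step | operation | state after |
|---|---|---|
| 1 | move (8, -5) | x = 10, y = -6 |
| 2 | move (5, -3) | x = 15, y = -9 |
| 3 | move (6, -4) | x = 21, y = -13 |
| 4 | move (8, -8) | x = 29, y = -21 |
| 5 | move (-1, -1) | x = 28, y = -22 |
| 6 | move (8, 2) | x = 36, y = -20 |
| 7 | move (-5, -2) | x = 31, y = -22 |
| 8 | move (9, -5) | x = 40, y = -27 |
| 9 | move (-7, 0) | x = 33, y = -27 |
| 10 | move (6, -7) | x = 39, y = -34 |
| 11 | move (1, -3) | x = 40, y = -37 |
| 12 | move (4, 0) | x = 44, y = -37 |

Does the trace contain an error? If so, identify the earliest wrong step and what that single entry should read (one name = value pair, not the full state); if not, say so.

Step 1: x = 2 + (8) = 10, y = -1 + (-5) = -6 — consistent with the trace.
Step 2: x = 10 + (5) = 15, y = -6 + (-3) = -9 — verified.
Step 3: x = 15 + (6) = 21, y = -9 + (-4) = -13 — consistent with the trace.
Step 4: x = 21 + (8) = 29, y = -13 + (-8) = -21 — exactly as logged.
Step 5: x = 29 + (-1) = 28, y = -21 + (-1) = -22 — matches.
Step 6: x = 28 + (8) = 36, y = -22 + (2) = -20 — matches.
Step 7: x = 36 + (-5) = 31, y = -20 + (-2) = -22 — no discrepancy.
Step 8: x = 31 + (9) = 40, y = -22 + (-5) = -27 — consistent with the trace.
Step 9: x = 40 + (-7) = 33, y = -27 + (0) = -27 — agrees with the trace.
Step 10: x = 33 + (6) = 39, y = -27 + (-7) = -34 — same as recorded.
Step 11: x = 39 + (1) = 40, y = -34 + (-3) = -37 — exactly as logged.
Step 12: x = 40 + (4) = 44, y = -37 + (0) = -37 — consistent with the trace.
Each recorded entry agrees with the recomputation.

no error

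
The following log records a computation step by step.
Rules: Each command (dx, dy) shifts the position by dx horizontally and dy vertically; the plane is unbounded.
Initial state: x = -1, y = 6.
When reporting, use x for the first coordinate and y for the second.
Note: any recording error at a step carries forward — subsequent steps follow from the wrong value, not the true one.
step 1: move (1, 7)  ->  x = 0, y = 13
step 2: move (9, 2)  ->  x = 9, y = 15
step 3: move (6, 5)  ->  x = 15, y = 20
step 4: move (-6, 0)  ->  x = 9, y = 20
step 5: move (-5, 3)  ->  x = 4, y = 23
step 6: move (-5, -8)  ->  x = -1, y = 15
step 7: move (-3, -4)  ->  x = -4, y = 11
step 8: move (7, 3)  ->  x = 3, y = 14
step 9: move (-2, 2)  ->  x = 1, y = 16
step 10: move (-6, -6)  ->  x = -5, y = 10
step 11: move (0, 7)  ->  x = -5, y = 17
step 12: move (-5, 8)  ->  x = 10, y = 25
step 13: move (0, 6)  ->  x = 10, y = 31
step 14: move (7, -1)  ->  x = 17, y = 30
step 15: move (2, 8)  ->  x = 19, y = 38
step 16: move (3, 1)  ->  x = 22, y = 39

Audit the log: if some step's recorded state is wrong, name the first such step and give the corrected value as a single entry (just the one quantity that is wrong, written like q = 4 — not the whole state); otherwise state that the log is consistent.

step 12, x = -10

step 1: x = -1 + (1) = 0, y = 6 + (7) = 13 -> verified
step 2: x = 0 + (9) = 9, y = 13 + (2) = 15 -> matches
step 3: x = 9 + (6) = 15, y = 15 + (5) = 20 -> checks out
step 4: x = 15 + (-6) = 9, y = 20 + (0) = 20 -> checks out
step 5: x = 9 + (-5) = 4, y = 20 + (3) = 23 -> consistent with the log
step 6: x = 4 + (-5) = -1, y = 23 + (-8) = 15 -> no discrepancy
step 7: x = -1 + (-3) = -4, y = 15 + (-4) = 11 -> agrees with the log
step 8: x = -4 + (7) = 3, y = 11 + (3) = 14 -> checks out
step 9: x = 3 + (-2) = 1, y = 14 + (2) = 16 -> agrees with the log
step 10: x = 1 + (-6) = -5, y = 16 + (-6) = 10 -> matches
step 11: x = -5 + (0) = -5, y = 10 + (7) = 17 -> no discrepancy
step 12: x = -5 + (-5) = -10, y = 17 + (8) = 25 -> this is not what the log shows
The earliest wrong entry is at step 12: it should read x = -10.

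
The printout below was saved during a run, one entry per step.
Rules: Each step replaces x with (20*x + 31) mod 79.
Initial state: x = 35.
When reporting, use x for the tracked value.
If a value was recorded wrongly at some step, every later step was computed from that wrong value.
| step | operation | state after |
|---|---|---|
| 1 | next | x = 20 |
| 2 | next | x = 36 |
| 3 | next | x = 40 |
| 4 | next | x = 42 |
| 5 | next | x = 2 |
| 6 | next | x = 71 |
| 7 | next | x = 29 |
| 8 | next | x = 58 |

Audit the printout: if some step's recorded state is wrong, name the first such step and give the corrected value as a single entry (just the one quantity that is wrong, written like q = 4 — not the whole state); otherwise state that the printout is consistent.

step 1: x = (20*35 + 31) mod 79 = 20 -> in agreement
step 2: x = (20*20 + 31) mod 79 = 36 -> in agreement
step 3: x = (20*36 + 31) mod 79 = 40 -> exactly as logged
step 4: x = (20*40 + 31) mod 79 = 41 -> this is not what the printout shows
The earliest wrong entry is at step 4: it should read x = 41.

step 4, x = 41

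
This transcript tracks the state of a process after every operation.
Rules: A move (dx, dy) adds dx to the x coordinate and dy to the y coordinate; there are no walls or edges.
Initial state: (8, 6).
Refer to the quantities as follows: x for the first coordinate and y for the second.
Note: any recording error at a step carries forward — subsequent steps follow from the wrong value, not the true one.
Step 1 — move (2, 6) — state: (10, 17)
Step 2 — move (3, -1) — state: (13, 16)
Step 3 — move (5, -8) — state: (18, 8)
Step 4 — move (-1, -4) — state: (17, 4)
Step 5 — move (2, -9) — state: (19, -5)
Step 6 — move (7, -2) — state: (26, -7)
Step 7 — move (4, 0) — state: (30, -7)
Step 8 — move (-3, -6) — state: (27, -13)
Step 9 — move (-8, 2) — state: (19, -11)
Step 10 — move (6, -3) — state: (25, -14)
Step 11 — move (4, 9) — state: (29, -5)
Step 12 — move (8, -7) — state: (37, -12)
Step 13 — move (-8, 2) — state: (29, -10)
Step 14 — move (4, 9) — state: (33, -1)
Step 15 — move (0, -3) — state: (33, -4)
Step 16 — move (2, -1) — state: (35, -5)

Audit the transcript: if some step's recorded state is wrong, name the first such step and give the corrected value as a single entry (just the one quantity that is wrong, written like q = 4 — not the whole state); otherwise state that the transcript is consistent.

Recomputing the run from the initial state:
step 1: x = 10, y = 12
step 2: x = 13, y = 11
step 3: x = 18, y = 3
step 4: x = 17, y = -1
step 5: x = 19, y = -10
step 6: x = 26, y = -12
step 7: x = 30, y = -12
step 8: x = 27, y = -18
step 9: x = 19, y = -16
step 10: x = 25, y = -19
step 11: x = 29, y = -10
step 12: x = 37, y = -17
step 13: x = 29, y = -15
step 14: x = 33, y = -6
step 15: x = 33, y = -9
step 16: x = 35, y = -10
The first disagreement with the transcript is at step 1, where the value should be y = 12.

step 1, y = 12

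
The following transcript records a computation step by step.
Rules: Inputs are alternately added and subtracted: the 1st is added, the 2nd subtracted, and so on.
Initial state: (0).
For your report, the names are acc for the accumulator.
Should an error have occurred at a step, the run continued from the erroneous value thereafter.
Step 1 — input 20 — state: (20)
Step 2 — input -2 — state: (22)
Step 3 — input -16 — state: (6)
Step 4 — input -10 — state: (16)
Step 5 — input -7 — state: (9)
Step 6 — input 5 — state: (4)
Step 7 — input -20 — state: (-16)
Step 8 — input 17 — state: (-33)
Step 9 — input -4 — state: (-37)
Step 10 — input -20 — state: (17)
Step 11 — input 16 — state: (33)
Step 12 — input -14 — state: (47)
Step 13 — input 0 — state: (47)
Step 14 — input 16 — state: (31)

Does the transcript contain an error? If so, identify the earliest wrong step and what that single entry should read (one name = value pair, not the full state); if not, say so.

Step 1: acc = 0 + 20 = 20 — no discrepancy.
Step 2: acc = 20 - -2 = 22 — verified.
Step 3: acc = 22 + -16 = 6 — checks out.
Step 4: acc = 6 - -10 = 16 — no discrepancy.
Step 5: acc = 16 + -7 = 9 — consistent with the transcript.
Step 6: acc = 9 - 5 = 4 — matches.
Step 7: acc = 4 + -20 = -16 — exactly as logged.
Step 8: acc = -16 - 17 = -33 — confirmed correct.
Step 9: acc = -33 + -4 = -37 — exactly as logged.
Step 10: acc = -37 - -20 = -17 — the transcript has a different value.
The earliest wrong entry is at step 10: it should read acc = -17.

step 10, acc = -17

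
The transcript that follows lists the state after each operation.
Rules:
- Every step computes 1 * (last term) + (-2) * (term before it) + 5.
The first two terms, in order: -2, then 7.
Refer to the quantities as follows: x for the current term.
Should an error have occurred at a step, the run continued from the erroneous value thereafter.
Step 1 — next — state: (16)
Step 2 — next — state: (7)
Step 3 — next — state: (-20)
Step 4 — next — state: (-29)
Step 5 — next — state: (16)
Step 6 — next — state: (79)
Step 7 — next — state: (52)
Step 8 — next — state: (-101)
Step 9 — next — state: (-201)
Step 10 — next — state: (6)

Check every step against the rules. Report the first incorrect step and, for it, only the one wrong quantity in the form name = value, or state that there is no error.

Recomputing the run from the initial state:
step 1: x = 16
step 2: x = 7
step 3: x = -20
step 4: x = -29
step 5: x = 16
step 6: x = 79
step 7: x = 52
step 8: x = -101
step 9: x = -200
step 10: x = 7
The first disagreement with the transcript is at step 9, where the value should be x = -200.

step 9, x = -200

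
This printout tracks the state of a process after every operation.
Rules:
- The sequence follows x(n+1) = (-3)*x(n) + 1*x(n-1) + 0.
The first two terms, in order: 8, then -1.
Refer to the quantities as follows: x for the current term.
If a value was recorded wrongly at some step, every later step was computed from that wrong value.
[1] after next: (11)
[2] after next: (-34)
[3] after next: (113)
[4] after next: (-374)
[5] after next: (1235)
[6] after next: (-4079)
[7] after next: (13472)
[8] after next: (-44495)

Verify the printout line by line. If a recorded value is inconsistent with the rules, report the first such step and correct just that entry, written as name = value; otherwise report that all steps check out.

Recomputing the run from the initial state:
step 1: x = 11
step 2: x = -34
step 3: x = 113
step 4: x = -373
step 5: x = 1232
step 6: x = -4069
step 7: x = 13439
step 8: x = -44386
The first disagreement with the printout is at step 4, where the value should be x = -373.

step 4, x = -373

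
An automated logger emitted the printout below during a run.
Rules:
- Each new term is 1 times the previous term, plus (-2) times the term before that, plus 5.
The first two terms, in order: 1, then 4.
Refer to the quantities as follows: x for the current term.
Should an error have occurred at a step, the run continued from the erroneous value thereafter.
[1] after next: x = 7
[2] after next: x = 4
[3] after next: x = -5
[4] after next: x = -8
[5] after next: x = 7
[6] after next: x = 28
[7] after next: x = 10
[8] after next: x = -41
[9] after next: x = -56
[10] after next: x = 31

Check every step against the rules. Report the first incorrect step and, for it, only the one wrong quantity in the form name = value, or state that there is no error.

step 7, x = 19

step 1: x = 1*(4) + (-2)*(1) + (5) = 7 -> in agreement
step 2: x = 1*(7) + (-2)*(4) + (5) = 4 -> no discrepancy
step 3: x = 1*(4) + (-2)*(7) + (5) = -5 -> consistent with the printout
step 4: x = 1*(-5) + (-2)*(4) + (5) = -8 -> same as recorded
step 5: x = 1*(-8) + (-2)*(-5) + (5) = 7 -> no discrepancy
step 6: x = 1*(7) + (-2)*(-8) + (5) = 28 -> in agreement
step 7: x = 1*(28) + (-2)*(7) + (5) = 19 -> the printout has a different value
First deviation found at step 7; the corrected entry is x = 19.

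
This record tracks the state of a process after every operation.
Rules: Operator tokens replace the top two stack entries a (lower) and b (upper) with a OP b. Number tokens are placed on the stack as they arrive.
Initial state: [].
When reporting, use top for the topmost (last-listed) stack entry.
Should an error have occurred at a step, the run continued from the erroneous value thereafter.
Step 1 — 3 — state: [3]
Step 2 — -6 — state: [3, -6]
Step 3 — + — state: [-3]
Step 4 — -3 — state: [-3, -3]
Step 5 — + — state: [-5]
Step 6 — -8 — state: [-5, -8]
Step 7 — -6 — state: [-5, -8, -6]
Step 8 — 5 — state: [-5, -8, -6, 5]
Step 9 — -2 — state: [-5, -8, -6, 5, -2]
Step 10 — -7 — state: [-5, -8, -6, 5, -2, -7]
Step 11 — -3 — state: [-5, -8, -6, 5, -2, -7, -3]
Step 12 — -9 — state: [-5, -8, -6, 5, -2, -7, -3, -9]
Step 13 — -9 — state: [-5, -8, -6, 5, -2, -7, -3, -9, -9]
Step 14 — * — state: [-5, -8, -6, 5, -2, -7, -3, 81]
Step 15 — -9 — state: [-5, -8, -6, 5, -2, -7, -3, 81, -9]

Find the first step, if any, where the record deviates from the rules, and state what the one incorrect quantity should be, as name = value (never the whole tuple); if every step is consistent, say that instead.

step 1: push 3: top = 3 -> agrees with the record
step 2: push -6: top = -6 -> verified
step 3: 3 + -6 = -3 -> no discrepancy
step 4: push -3: top = -3 -> confirmed correct
step 5: -3 + -3 = -6 -> this is not what the record shows
Conclusion: step 5 carries the first error; the entry should be top = -6.

step 5, top = -6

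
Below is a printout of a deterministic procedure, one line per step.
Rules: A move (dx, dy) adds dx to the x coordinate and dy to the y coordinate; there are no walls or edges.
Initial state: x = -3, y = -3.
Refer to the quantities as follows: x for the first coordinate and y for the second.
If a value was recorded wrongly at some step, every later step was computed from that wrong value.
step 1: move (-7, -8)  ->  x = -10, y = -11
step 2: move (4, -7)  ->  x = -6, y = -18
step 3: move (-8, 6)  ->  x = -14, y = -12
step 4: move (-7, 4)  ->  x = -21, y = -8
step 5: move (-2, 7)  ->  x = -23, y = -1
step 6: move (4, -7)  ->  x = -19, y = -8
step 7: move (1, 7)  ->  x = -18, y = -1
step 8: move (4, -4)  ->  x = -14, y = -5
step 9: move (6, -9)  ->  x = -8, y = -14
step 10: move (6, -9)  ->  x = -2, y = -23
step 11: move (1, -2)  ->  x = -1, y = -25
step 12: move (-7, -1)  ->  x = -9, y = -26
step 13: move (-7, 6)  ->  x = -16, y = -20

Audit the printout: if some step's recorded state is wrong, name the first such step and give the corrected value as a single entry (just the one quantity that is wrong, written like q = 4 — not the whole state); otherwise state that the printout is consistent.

Recomputing the run from the initial state:
step 1: x = -10, y = -11
step 2: x = -6, y = -18
step 3: x = -14, y = -12
step 4: x = -21, y = -8
step 5: x = -23, y = -1
step 6: x = -19, y = -8
step 7: x = -18, y = -1
step 8: x = -14, y = -5
step 9: x = -8, y = -14
step 10: x = -2, y = -23
step 11: x = -1, y = -25
step 12: x = -8, y = -26
step 13: x = -15, y = -20
The first disagreement with the printout is at step 12, where the value should be x = -8.

step 12, x = -8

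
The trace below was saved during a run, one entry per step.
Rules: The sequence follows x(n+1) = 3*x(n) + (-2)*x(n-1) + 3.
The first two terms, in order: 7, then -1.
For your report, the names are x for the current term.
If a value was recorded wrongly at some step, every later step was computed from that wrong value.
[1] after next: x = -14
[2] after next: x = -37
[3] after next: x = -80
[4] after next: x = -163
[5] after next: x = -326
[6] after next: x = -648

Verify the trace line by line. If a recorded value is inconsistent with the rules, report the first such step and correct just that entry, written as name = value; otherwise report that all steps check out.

Step 1: x = 3*(-1) + (-2)*(7) + (3) = -14 — in agreement.
Step 2: x = 3*(-14) + (-2)*(-1) + (3) = -37 — same as recorded.
Step 3: x = 3*(-37) + (-2)*(-14) + (3) = -80 — same as recorded.
Step 4: x = 3*(-80) + (-2)*(-37) + (3) = -163 — matches.
Step 5: x = 3*(-163) + (-2)*(-80) + (3) = -326 — same as recorded.
Step 6: x = 3*(-326) + (-2)*(-163) + (3) = -649 — first mismatch against the trace.
First deviation found at step 6; the corrected entry is x = -649.

step 6, x = -649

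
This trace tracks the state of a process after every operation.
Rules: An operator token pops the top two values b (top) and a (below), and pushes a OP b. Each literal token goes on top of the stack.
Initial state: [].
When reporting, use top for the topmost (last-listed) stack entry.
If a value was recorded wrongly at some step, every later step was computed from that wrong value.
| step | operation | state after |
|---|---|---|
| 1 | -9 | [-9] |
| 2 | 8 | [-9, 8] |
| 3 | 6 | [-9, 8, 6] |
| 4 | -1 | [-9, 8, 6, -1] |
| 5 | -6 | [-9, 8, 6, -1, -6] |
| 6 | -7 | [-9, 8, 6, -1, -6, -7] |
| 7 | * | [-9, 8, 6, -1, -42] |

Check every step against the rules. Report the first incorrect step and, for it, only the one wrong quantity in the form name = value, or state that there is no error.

Step 1: push -9: top = -9 — consistent with the trace.
Step 2: push 8: top = 8 — matches.
Step 3: push 6: top = 6 — no discrepancy.
Step 4: push -1: top = -1 — verified.
Step 5: push -6: top = -6 — checks out.
Step 6: push -7: top = -7 — exactly as logged.
Step 7: -6 * -7 = 42 — the trace has a different value.
So the first discrepancy is step 7, where the right value is top = 42.

step 7, top = 42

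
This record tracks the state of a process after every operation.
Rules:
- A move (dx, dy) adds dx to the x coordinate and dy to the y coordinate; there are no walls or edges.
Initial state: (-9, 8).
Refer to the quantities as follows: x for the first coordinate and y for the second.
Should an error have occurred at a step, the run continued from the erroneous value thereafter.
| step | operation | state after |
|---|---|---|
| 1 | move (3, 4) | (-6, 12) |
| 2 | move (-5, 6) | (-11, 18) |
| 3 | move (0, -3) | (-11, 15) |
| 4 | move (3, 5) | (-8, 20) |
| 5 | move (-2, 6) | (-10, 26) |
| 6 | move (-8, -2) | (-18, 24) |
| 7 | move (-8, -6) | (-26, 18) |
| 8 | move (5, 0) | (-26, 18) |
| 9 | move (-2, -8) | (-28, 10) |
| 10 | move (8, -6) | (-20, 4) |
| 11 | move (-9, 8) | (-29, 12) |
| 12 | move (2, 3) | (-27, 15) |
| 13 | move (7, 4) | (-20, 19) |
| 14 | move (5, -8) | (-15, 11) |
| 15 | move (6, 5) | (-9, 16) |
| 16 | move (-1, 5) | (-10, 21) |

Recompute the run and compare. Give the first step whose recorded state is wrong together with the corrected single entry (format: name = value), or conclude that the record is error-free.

Recomputing the run from the initial state:
step 1: x = -6, y = 12
step 2: x = -11, y = 18
step 3: x = -11, y = 15
step 4: x = -8, y = 20
step 5: x = -10, y = 26
step 6: x = -18, y = 24
step 7: x = -26, y = 18
step 8: x = -21, y = 18
step 9: x = -23, y = 10
step 10: x = -15, y = 4
step 11: x = -24, y = 12
step 12: x = -22, y = 15
step 13: x = -15, y = 19
step 14: x = -10, y = 11
step 15: x = -4, y = 16
step 16: x = -5, y = 21
The first disagreement with the record is at step 8, where the value should be x = -21.

step 8, x = -21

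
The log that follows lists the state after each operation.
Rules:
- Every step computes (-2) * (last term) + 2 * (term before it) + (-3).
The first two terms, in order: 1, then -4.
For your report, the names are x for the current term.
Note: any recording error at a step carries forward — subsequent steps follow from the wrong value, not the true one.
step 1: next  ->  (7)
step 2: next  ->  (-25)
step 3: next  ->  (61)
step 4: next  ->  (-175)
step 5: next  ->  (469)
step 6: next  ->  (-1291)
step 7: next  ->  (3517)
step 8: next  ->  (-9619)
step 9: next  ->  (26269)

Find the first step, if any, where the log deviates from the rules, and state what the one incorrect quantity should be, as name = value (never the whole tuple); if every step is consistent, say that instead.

1. x = -2*(-4) + (2)*(1) + (-3) = 7 (exactly as logged)
2. x = -2*(7) + (2)*(-4) + (-3) = -25 (matches)
3. x = -2*(-25) + (2)*(7) + (-3) = 61 (agrees with the log)
4. x = -2*(61) + (2)*(-25) + (-3) = -175 (verified)
5. x = -2*(-175) + (2)*(61) + (-3) = 469 (verified)
6. x = -2*(469) + (2)*(-175) + (-3) = -1291 (checks out)
7. x = -2*(-1291) + (2)*(469) + (-3) = 3517 (no discrepancy)
8. x = -2*(3517) + (2)*(-1291) + (-3) = -9619 (agrees with the log)
9. x = -2*(-9619) + (2)*(3517) + (-3) = 26269 (checks out)
Each recorded entry agrees with the recomputation.

no error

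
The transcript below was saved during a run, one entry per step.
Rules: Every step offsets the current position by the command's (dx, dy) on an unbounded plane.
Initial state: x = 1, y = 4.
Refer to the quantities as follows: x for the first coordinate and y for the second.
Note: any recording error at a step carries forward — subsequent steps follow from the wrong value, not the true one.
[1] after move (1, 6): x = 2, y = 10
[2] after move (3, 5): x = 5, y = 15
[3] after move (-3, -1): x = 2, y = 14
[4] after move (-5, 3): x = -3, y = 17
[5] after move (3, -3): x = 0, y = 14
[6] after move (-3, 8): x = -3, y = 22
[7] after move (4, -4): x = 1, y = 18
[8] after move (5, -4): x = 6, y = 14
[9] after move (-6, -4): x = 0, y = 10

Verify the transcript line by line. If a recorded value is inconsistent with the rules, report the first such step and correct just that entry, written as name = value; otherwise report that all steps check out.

1. x = 1 + (1) = 2, y = 4 + (6) = 10 (verified)
2. x = 2 + (3) = 5, y = 10 + (5) = 15 (checks out)
3. x = 5 + (-3) = 2, y = 15 + (-1) = 14 (verified)
4. x = 2 + (-5) = -3, y = 14 + (3) = 17 (confirmed correct)
5. x = -3 + (3) = 0, y = 17 + (-3) = 14 (no discrepancy)
6. x = 0 + (-3) = -3, y = 14 + (8) = 22 (agrees with the transcript)
7. x = -3 + (4) = 1, y = 22 + (-4) = 18 (checks out)
8. x = 1 + (5) = 6, y = 18 + (-4) = 14 (consistent with the transcript)
9. x = 6 + (-6) = 0, y = 14 + (-4) = 10 (in agreement)
The recomputation confirms every line.

no error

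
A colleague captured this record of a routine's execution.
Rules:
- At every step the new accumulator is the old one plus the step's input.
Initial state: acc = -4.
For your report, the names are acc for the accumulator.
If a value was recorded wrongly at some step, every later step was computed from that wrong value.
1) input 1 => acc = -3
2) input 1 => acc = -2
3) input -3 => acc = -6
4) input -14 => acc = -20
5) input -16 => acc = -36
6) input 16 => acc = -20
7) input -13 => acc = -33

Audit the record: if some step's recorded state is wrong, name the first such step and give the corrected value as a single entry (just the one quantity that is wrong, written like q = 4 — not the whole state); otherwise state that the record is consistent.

step 1: acc = -4 + 1 = -3 -> checks out
step 2: acc = -3 + 1 = -2 -> exactly as logged
step 3: acc = -2 + -3 = -5 -> the record has a different value
Step 3 is the first one off; corrected, acc = -5.

step 3, acc = -5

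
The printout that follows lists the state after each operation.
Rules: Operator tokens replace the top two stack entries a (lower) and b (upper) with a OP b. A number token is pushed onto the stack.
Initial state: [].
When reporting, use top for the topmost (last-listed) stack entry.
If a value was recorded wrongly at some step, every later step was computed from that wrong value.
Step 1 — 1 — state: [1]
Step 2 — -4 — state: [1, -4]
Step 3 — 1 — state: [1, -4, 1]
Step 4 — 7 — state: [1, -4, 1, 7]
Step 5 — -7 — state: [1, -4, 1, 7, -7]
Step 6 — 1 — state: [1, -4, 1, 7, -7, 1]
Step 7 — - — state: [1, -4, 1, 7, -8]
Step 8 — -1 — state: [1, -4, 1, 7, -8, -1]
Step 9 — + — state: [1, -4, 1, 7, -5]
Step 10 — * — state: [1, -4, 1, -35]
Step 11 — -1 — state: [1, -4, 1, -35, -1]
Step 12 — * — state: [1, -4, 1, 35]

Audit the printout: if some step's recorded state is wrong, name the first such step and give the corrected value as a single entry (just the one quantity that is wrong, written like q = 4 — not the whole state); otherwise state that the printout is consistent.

step 9, top = -9

Step 1: push 1: top = 1 — consistent with the printout.
Step 2: push -4: top = -4 — consistent with the printout.
Step 3: push 1: top = 1 — verified.
Step 4: push 7: top = 7 — matches.
Step 5: push -7: top = -7 — consistent with the printout.
Step 6: push 1: top = 1 — same as recorded.
Step 7: -7 - 1 = -8 — exactly as logged.
Step 8: push -1: top = -1 — no discrepancy.
Step 9: -8 + -1 = -9 — the printout disagrees here.
That makes step 9 the first incorrect line — top = -9 is what it should show.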